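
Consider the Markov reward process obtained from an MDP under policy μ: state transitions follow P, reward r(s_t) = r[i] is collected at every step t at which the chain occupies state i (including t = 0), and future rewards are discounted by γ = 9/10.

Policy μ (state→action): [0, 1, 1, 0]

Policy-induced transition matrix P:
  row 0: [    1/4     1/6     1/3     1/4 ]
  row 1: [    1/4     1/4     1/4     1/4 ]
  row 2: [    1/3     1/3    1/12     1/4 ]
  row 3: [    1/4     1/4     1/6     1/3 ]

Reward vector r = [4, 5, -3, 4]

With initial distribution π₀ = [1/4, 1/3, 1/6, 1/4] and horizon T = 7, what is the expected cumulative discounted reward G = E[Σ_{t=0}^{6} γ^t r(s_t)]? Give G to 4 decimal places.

t=0: π = [0.2500, 0.3333, 0.1667, 0.2500], E[r] = 3.1667, γ^t·E[r] = 3.166667, running G = 3.166667
t=1: π = [0.2639, 0.2431, 0.2222, 0.2708], E[r] = 2.6875, γ^t·E[r] = 2.418750, running G = 5.585417
t=2: π = [0.2685, 0.2465, 0.2124, 0.2726], E[r] = 2.7598, γ^t·E[r] = 2.235469, running G = 7.820885
t=3: π = [0.2677, 0.2453, 0.2143, 0.2727], E[r] = 2.7455, γ^t·E[r] = 2.001445, running G = 9.822331
t=4: π = [0.2679, 0.2455, 0.2139, 0.2727], E[r] = 2.7484, γ^t·E[r] = 1.803257, running G = 11.625588
t=5: π = [0.2678, 0.2455, 0.2139, 0.2727], E[r] = 2.7479, γ^t·E[r] = 1.622583, running G = 13.248171
t=6: π = [0.2678, 0.2455, 0.2139, 0.2727], E[r] = 2.7480, γ^t·E[r] = 1.460388, running G = 14.708560

G = 14.7086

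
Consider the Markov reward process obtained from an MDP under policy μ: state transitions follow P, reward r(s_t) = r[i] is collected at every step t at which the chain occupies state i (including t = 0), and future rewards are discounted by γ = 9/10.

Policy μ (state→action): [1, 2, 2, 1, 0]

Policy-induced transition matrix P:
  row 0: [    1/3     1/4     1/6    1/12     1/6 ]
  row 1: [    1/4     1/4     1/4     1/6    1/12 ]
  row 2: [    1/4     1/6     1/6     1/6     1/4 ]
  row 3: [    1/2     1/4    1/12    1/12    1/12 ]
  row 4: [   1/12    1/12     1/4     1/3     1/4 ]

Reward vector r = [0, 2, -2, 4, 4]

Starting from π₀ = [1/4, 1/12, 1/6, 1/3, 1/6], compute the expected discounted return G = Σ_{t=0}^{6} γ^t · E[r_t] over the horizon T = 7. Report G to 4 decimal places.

G = 7.4396

t=0: π = [0.2500, 0.0833, 0.1667, 0.3333, 0.1667], E[r] = 1.8333, γ^t·E[r] = 1.833333, running G = 1.833333
t=1: π = [0.3264, 0.2083, 0.1597, 0.1458, 0.1597], E[r] = 1.3194, γ^t·E[r] = 1.187500, running G = 3.020833
t=2: π = [0.2870, 0.2101, 0.1852, 0.1539, 0.1638], E[r] = 1.3206, γ^t·E[r] = 1.069688, running G = 4.090521
t=3: π = [0.2851, 0.2073, 0.1850, 0.1572, 0.1654], E[r] = 1.3351, γ^t·E[r] = 0.973266, running G = 5.063786
t=4: π = [0.2855, 0.2070, 0.1846, 0.1574, 0.1655], E[r] = 1.3363, γ^t·E[r] = 0.876720, running G = 5.940506
t=5: π = [0.2856, 0.2070, 0.1846, 0.1573, 0.1655], E[r] = 1.3362, γ^t·E[r] = 0.788987, running G = 6.729493
t=6: π = [0.2856, 0.2070, 0.1846, 0.1573, 0.1655], E[r] = 1.3361, γ^t·E[r] = 0.710075, running G = 7.439569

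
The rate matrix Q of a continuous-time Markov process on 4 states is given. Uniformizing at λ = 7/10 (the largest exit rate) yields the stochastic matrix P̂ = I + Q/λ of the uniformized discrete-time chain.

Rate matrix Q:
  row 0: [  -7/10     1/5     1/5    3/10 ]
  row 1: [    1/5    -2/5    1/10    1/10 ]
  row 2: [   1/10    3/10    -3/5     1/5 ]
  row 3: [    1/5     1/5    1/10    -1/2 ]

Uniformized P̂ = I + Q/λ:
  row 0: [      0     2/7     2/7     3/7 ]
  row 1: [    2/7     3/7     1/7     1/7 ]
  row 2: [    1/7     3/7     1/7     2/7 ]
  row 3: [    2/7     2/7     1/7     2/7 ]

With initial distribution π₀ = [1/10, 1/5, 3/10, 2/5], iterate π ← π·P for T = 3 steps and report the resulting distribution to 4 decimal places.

t=0: π = [0.1000, 0.2000, 0.3000, 0.4000]
t=1: π = [0.2143, 0.3571, 0.1571, 0.2714]
t=2: π = [0.2020, 0.3592, 0.1735, 0.2653]
t=3: π = [0.2032, 0.3618, 0.1717, 0.2633]

π = [0.2032, 0.3618, 0.1717, 0.2633]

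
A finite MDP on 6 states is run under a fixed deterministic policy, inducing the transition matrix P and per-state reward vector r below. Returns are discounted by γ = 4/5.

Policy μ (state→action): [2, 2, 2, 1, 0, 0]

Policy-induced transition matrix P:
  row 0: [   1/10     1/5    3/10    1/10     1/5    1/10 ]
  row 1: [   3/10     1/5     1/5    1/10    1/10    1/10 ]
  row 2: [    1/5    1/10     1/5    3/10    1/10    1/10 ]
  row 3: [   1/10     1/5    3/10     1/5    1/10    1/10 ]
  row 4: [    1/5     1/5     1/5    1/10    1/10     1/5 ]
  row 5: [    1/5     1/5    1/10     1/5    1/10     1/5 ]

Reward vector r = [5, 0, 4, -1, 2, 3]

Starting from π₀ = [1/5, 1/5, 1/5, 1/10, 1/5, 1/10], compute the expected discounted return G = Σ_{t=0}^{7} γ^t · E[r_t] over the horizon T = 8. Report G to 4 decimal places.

t=0: π = [0.2000, 0.2000, 0.2000, 0.1000, 0.2000, 0.1000], E[r] = 2.4000, γ^t·E[r] = 2.400000, running G = 2.400000
t=1: π = [0.1900, 0.1800, 0.2200, 0.1600, 0.1200, 0.1300], E[r] = 2.3000, γ^t·E[r] = 1.840000, running G = 4.240000
t=2: π = [0.1830, 0.1780, 0.2220, 0.1730, 0.1190, 0.1250], E[r] = 2.2430, γ^t·E[r] = 1.435520, running G = 5.675520
t=3: π = [0.1822, 0.1778, 0.2231, 0.1742, 0.1183, 0.1244], E[r] = 2.2390, γ^t·E[r] = 1.146368, running G = 6.821888
t=4: π = [0.1821, 0.1777, 0.2232, 0.1745, 0.1182, 0.1243], E[r] = 2.2383, γ^t·E[r] = 0.916795, running G = 7.738683
t=5: π = [0.1821, 0.1777, 0.2232, 0.1745, 0.1182, 0.1242], E[r] = 2.2381, γ^t·E[r] = 0.733392, running G = 8.472075
t=6: π = [0.1821, 0.1777, 0.2232, 0.1745, 0.1182, 0.1242], E[r] = 2.2381, γ^t·E[r] = 0.586708, running G = 9.058784
t=7: π = [0.1821, 0.1777, 0.2232, 0.1745, 0.1182, 0.1242], E[r] = 2.2381, γ^t·E[r] = 0.469366, running G = 9.528150

G = 9.5281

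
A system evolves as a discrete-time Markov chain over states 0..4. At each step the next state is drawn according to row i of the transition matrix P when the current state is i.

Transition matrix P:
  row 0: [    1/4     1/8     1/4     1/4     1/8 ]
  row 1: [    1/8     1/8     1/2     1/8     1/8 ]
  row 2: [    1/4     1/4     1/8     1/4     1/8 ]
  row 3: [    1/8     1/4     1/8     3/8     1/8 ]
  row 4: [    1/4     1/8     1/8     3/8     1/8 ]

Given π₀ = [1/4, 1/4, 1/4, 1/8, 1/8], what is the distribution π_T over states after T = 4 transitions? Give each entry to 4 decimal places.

π = [0.1921, 0.1871, 0.2189, 0.2769, 0.1250]

t=0: π = [0.2500, 0.2500, 0.2500, 0.1250, 0.1250]
t=1: π = [0.2031, 0.1719, 0.2500, 0.2500, 0.1250]
t=2: π = [0.1973, 0.1875, 0.2148, 0.2754, 0.1250]
t=3: π = [0.1921, 0.1863, 0.2200, 0.2766, 0.1250]
t=4: π = [0.1921, 0.1871, 0.2189, 0.2769, 0.1250]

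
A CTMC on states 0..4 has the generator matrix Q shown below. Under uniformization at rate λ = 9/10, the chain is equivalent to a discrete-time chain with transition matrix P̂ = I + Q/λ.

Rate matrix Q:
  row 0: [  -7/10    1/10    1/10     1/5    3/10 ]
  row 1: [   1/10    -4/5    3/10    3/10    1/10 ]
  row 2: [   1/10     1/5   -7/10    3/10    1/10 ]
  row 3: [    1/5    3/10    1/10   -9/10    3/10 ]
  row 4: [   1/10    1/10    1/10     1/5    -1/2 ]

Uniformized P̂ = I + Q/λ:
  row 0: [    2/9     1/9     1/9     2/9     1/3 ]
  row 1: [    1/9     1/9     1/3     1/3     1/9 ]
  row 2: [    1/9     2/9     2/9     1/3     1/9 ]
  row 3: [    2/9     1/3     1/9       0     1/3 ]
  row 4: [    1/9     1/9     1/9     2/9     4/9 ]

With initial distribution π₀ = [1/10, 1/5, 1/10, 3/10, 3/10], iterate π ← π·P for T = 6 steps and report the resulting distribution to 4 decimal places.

π = [0.1517, 0.1773, 0.1694, 0.2134, 0.2883]

t=0: π = [0.1000, 0.2000, 0.1000, 0.3000, 0.3000]
t=1: π = [0.1556, 0.1889, 0.1667, 0.1889, 0.3000]
t=2: π = [0.1494, 0.1716, 0.1716, 0.2198, 0.2877]
t=3: π = [0.1521, 0.1790, 0.1683, 0.2115, 0.2890]
t=4: π = [0.1515, 0.1768, 0.1696, 0.2138, 0.2883]
t=5: π = [0.1517, 0.1775, 0.1692, 0.2132, 0.2884]
t=6: π = [0.1517, 0.1773, 0.1694, 0.2134, 0.2883]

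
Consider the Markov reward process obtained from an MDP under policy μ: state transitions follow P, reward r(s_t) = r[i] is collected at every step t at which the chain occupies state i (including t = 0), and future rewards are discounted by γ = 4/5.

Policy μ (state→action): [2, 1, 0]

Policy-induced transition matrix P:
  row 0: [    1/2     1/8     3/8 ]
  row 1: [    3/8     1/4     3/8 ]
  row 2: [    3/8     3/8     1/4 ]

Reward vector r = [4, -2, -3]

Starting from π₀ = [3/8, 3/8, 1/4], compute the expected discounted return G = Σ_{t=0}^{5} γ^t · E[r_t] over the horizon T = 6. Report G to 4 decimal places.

G = 0.5970

t=0: π = [0.3750, 0.3750, 0.2500], E[r] = 0.0000, γ^t·E[r] = 0.000000, running G = 0.000000
t=1: π = [0.4219, 0.2344, 0.3438], E[r] = 0.1875, γ^t·E[r] = 0.150000, running G = 0.150000
t=2: π = [0.4277, 0.2402, 0.3320], E[r] = 0.2344, γ^t·E[r] = 0.150000, running G = 0.300000
t=3: π = [0.4285, 0.2380, 0.3335], E[r] = 0.2373, γ^t·E[r] = 0.121500, running G = 0.421500
t=4: π = [0.4286, 0.2381, 0.3333], E[r] = 0.2380, γ^t·E[r] = 0.097500, running G = 0.519000
t=5: π = [0.4286, 0.2381, 0.3333], E[r] = 0.2381, γ^t·E[r] = 0.078015, running G = 0.597015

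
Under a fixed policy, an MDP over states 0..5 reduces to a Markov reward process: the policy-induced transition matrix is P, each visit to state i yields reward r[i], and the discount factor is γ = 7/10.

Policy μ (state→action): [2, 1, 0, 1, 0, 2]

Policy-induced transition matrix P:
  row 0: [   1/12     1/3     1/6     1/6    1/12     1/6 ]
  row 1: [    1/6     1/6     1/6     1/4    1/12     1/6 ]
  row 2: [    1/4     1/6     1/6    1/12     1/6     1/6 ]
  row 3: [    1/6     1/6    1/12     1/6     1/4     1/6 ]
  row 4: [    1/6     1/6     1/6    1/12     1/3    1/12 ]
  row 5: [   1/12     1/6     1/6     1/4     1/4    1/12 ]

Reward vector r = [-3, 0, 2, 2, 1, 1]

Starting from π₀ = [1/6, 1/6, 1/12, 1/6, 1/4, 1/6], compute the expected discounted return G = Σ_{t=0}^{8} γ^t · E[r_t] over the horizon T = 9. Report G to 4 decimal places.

t=0: π = [0.1667, 0.1667, 0.0833, 0.1667, 0.2500, 0.1667], E[r] = 0.4167, γ^t·E[r] = 0.416667, running G = 0.416667
t=1: π = [0.1458, 0.1944, 0.1528, 0.1667, 0.2083, 0.1319], E[r] = 0.5417, γ^t·E[r] = 0.379167, running G = 0.795833
t=2: π = [0.1563, 0.1910, 0.1528, 0.1638, 0.1979, 0.1383], E[r] = 0.5006, γ^t·E[r] = 0.245284, running G = 1.041117
t=3: π = [0.1549, 0.1927, 0.1530, 0.1649, 0.1959, 0.1386], E[r] = 0.5058, γ^t·E[r] = 0.173485, running G = 1.214602
t=4: π = [0.1550, 0.1925, 0.1529, 0.1652, 0.1956, 0.1388], E[r] = 0.5058, γ^t·E[r] = 0.121446, running G = 1.336048
t=5: π = [0.1549, 0.1925, 0.1529, 0.1652, 0.1957, 0.1388], E[r] = 0.5059, γ^t·E[r] = 0.085027, running G = 1.421075
t=6: π = [0.1549, 0.1925, 0.1529, 0.1652, 0.1957, 0.1388], E[r] = 0.5059, γ^t·E[r] = 0.059520, running G = 1.480596
t=7: π = [0.1549, 0.1925, 0.1529, 0.1652, 0.1957, 0.1388], E[r] = 0.5059, γ^t·E[r] = 0.041664, running G = 1.522260
t=8: π = [0.1549, 0.1925, 0.1529, 0.1652, 0.1957, 0.1388], E[r] = 0.5059, γ^t·E[r] = 0.029165, running G = 1.551425

G = 1.5514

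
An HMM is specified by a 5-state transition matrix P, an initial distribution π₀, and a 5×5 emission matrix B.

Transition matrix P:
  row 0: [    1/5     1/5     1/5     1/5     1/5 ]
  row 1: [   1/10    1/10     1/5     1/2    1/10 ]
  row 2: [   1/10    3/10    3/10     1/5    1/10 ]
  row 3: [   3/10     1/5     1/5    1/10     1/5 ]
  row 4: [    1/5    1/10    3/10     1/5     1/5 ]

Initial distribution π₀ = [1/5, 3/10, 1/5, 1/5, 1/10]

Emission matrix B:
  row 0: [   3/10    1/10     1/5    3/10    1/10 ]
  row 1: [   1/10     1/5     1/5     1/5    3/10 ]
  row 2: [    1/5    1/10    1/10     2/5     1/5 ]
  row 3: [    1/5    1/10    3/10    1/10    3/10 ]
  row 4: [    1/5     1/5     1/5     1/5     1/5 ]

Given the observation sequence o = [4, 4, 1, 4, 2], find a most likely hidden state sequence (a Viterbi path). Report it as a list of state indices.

t=0: δ = [2.000e-02, 9.000e-02, 4.000e-02, 6.000e-02, 2.000e-02]  (obs o_0=4)
t=1: δ = [1.800e-03, 3.600e-03, 3.600e-03, 1.350e-02, 2.400e-03]  ψ = [3, 2, 1, 1, 3]  (obs o_1=4)
t=2: δ = [4.050e-04, 5.400e-04, 2.700e-04, 1.800e-04, 5.400e-04]  ψ = [3, 3, 3, 1, 3]  (obs o_2=1)
t=3: δ = [1.080e-05, 2.430e-05, 3.240e-05, 8.100e-05, 2.160e-05]  ψ = [4, 0, 4, 1, 4]  (obs o_3=4)
t=4: δ = [4.860e-06, 3.240e-06, 1.620e-06, 3.645e-06, 3.240e-06]  ψ = [3, 3, 3, 1, 3]  (obs o_4=2)
backtrack: best end state = 0; path = [1, 3, 1, 3, 0]

path = [1, 3, 1, 3, 0]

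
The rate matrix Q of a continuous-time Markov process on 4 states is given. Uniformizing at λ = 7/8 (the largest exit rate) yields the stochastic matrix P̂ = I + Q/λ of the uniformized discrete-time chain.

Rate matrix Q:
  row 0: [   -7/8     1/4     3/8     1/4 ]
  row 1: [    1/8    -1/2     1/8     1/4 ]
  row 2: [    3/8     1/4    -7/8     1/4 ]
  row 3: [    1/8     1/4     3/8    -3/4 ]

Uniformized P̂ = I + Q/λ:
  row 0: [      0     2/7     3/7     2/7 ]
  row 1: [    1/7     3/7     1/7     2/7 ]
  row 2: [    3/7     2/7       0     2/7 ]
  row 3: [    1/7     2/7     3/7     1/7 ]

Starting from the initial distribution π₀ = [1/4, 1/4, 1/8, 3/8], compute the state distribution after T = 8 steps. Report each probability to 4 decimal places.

t=0: π = [0.2500, 0.2500, 0.1250, 0.3750]
t=1: π = [0.1429, 0.3214, 0.3036, 0.2321]
t=2: π = [0.2092, 0.3316, 0.2066, 0.2526]
t=3: π = [0.1720, 0.3331, 0.2453, 0.2496]
t=4: π = [0.1884, 0.3333, 0.2283, 0.2501]
t=5: π = [0.1812, 0.3333, 0.2355, 0.2500]
t=6: π = [0.1843, 0.3333, 0.2324, 0.2500]
t=7: π = [0.1829, 0.3333, 0.2337, 0.2500]
t=8: π = [0.1835, 0.3333, 0.2332, 0.2500]

π = [0.1835, 0.3333, 0.2332, 0.2500]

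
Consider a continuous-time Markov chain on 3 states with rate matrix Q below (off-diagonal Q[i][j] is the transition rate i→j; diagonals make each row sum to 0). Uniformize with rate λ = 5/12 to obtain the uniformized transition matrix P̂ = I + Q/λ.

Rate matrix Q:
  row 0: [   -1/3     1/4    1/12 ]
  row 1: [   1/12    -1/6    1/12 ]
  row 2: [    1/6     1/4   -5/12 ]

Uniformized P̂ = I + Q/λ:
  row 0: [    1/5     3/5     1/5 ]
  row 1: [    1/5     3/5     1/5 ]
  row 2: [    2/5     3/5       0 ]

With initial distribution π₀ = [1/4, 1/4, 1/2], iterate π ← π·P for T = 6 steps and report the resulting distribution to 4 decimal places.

π = [0.2333, 0.6000, 0.1667]

t=0: π = [0.2500, 0.2500, 0.5000]
t=1: π = [0.3000, 0.6000, 0.1000]
t=2: π = [0.2200, 0.6000, 0.1800]
t=3: π = [0.2360, 0.6000, 0.1640]
t=4: π = [0.2328, 0.6000, 0.1672]
t=5: π = [0.2334, 0.6000, 0.1666]
t=6: π = [0.2333, 0.6000, 0.1667]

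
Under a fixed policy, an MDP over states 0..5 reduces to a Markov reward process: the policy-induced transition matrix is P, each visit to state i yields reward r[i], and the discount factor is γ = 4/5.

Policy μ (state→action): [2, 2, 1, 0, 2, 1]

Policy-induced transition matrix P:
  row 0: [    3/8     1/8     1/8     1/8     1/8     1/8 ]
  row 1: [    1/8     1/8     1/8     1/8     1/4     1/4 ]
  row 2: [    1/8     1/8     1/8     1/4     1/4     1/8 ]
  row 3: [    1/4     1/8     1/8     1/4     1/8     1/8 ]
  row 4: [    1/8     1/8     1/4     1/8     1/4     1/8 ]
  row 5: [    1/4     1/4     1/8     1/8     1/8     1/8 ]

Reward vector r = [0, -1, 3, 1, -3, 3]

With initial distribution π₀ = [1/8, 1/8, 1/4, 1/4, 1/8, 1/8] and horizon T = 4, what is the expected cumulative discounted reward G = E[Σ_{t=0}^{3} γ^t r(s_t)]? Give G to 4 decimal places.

t=0: π = [0.1250, 0.1250, 0.2500, 0.2500, 0.1250, 0.1250], E[r] = 0.8750, γ^t·E[r] = 0.875000, running G = 0.875000
t=1: π = [0.2031, 0.1406, 0.1406, 0.1875, 0.1875, 0.1406], E[r] = 0.3281, γ^t·E[r] = 0.262500, running G = 1.137500
t=2: π = [0.2168, 0.1426, 0.1484, 0.1660, 0.1836, 0.1426], E[r] = 0.3457, γ^t·E[r] = 0.221250, running G = 1.358750
t=3: π = [0.2178, 0.1428, 0.1479, 0.1643, 0.1843, 0.1428], E[r] = 0.3408, γ^t·E[r] = 0.174500, running G = 1.533250

G = 1.5333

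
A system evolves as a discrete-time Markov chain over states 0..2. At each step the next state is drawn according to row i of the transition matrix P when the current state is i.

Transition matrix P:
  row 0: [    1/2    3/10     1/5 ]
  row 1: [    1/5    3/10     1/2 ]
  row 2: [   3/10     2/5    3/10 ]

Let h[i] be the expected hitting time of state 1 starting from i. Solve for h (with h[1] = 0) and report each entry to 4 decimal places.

First-step conditioning: h[1] = 0; for i ≠ 1, h[i] = 1 + Σ_k P[i][k]·h[k].
  h[0] = 1 + 1/2·h[0] + 1/5·h[2]
  h[2] = 1 + 3/10·h[0] + 3/10·h[2]
Solving the 2×2 linear system over states ≠ 1 gives exactly h = [90/29, 0, 80/29] (h[1] = 0 is the target).

h = [3.1034, 0.0000, 2.7586]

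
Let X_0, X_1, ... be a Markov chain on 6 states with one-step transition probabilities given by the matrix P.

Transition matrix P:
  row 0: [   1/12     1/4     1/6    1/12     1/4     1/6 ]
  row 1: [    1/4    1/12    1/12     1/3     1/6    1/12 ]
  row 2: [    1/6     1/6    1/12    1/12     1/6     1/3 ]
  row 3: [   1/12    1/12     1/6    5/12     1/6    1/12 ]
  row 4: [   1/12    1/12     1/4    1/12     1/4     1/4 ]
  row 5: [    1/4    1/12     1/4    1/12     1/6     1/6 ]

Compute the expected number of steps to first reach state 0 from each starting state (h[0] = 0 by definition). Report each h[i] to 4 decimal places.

h = [0.0000, 5.9205, 6.0739, 7.0109, 6.6784, 5.6510]

First-step conditioning: h[0] = 0; for i ≠ 0, h[i] = 1 + Σ_k P[i][k]·h[k].
  h[1] = 1 + 1/12·h[1] + 1/12·h[2] + 1/3·h[3] + 1/6·h[4] + 1/12·h[5]
  h[2] = 1 + 1/6·h[1] + 1/12·h[2] + 1/12·h[3] + 1/6·h[4] + 1/3·h[5]
  h[3] = 1 + 1/12·h[1] + 1/6·h[2] + 5/12·h[3] + 1/6·h[4] + 1/12·h[5]
  h[4] = 1 + 1/12·h[1] + 1/4·h[2] + 1/12·h[3] + 1/4·h[4] + 1/4·h[5]
  h[5] = 1 + 1/12·h[1] + 1/4·h[2] + 1/12·h[3] + 1/6·h[4] + 1/6·h[5]
Solving the 5×5 linear system over states ≠ 0 gives exactly h = [0, 94248/15919, 96690/15919, 111606/15919, 106314/15919, 89958/15919] (h[0] = 0 is the target).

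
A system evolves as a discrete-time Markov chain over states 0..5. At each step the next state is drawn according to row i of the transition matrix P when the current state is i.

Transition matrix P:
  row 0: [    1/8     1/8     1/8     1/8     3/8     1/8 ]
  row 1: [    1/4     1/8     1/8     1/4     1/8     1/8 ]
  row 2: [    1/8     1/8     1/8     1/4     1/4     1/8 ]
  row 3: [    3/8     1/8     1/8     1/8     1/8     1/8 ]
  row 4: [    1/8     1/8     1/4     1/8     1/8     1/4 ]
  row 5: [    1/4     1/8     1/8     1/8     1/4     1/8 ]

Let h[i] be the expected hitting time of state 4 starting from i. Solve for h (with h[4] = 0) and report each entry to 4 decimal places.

First-step conditioning: h[4] = 0; for i ≠ 4, h[i] = 1 + Σ_k P[i][k]·h[k].
  h[0] = 1 + 1/8·h[0] + 1/8·h[1] + 1/8·h[2] + 1/8·h[3] + 1/8·h[5]
  h[1] = 1 + 1/4·h[0] + 1/8·h[1] + 1/8·h[2] + 1/4·h[3] + 1/8·h[5]
  h[2] = 1 + 1/8·h[0] + 1/8·h[1] + 1/8·h[2] + 1/4·h[3] + 1/8·h[5]
  h[3] = 1 + 3/8·h[0] + 1/8·h[1] + 1/8·h[2] + 1/8·h[3] + 1/8·h[5]
  h[5] = 1 + 1/4·h[0] + 1/8·h[1] + 1/8·h[2] + 1/8·h[3] + 1/8·h[5]
Solving the 5×5 linear system over states ≠ 4 gives exactly h = [128/35, 164/35, 148/35, 32/7, 0, 144/35] (h[4] = 0 is the target).

h = [3.6571, 4.6857, 4.2286, 4.5714, 0.0000, 4.1143]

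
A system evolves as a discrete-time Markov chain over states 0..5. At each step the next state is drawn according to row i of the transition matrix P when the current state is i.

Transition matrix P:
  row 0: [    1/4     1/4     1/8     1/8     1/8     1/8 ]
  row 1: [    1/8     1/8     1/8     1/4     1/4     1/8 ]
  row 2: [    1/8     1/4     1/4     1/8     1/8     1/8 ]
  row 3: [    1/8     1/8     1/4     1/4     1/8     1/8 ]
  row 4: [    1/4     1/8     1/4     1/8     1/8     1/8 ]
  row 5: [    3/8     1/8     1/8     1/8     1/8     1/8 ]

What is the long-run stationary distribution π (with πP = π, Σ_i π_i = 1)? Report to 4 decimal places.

π = [0.1995, 0.1734, 0.1878, 0.1676, 0.1467, 0.1250]

Balance equations π_j = Σ_i π_i·P[i][j]:
  π_0 = 1/4·π_0 + 1/8·π_1 + 1/8·π_2 + 1/8·π_3 + 1/4·π_4 + 3/8·π_5
  π_1 = 1/4·π_0 + 1/8·π_1 + 1/4·π_2 + 1/8·π_3 + 1/8·π_4 + 1/8·π_5
  π_2 = 1/8·π_0 + 1/8·π_1 + 1/4·π_2 + 1/4·π_3 + 1/4·π_4 + 1/8·π_5
  π_3 = 1/8·π_0 + 1/4·π_1 + 1/8·π_2 + 1/4·π_3 + 1/8·π_4 + 1/8·π_5
  π_4 = 1/8·π_0 + 1/4·π_1 + 1/8·π_2 + 1/8·π_3 + 1/8·π_4 + 1/8·π_5
  normalize: π_0 + π_1 + π_2 + π_3 + π_4 + π_5 = 1
Solving the linear system gives exactly π = [1933/9688, 30/173, 1819/9688, 29/173, 203/1384, 1/8].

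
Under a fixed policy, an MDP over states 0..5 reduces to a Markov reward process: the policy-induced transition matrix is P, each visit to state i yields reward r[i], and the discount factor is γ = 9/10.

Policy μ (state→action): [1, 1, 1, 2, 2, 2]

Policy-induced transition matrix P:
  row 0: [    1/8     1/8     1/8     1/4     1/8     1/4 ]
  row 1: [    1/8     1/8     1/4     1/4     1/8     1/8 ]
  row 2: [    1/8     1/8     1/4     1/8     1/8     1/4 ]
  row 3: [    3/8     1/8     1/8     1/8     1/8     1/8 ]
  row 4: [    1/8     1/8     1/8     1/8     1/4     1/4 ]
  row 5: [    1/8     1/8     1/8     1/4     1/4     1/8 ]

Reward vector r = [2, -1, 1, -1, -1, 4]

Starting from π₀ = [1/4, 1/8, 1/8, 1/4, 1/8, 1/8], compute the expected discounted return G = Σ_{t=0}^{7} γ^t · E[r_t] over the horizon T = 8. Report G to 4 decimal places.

t=0: π = [0.2500, 0.1250, 0.1250, 0.2500, 0.1250, 0.1250], E[r] = 0.6250, γ^t·E[r] = 0.625000, running G = 0.625000
t=1: π = [0.1875, 0.1250, 0.1563, 0.1875, 0.1563, 0.1875], E[r] = 0.8125, γ^t·E[r] = 0.731250, running G = 1.356250
t=2: π = [0.1719, 0.1250, 0.1602, 0.1875, 0.1680, 0.1875], E[r] = 0.7734, γ^t·E[r] = 0.626484, running G = 1.982734
t=3: π = [0.1719, 0.1250, 0.1606, 0.1855, 0.1694, 0.1875], E[r] = 0.7744, γ^t·E[r] = 0.564548, running G = 2.547282
t=4: π = [0.1714, 0.1250, 0.1607, 0.1855, 0.1696, 0.1877], E[r] = 0.7743, γ^t·E[r] = 0.508013, running G = 3.055295
t=5: π = [0.1714, 0.1250, 0.1607, 0.1855, 0.1697, 0.1877], E[r] = 0.7742, γ^t·E[r] = 0.457131, running G = 3.512426
t=6: π = [0.1714, 0.1250, 0.1607, 0.1855, 0.1697, 0.1877], E[r] = 0.7742, γ^t·E[r] = 0.411427, running G = 3.923852
t=7: π = [0.1714, 0.1250, 0.1607, 0.1855, 0.1697, 0.1877], E[r] = 0.7742, γ^t·E[r] = 0.370282, running G = 4.294134

G = 4.2941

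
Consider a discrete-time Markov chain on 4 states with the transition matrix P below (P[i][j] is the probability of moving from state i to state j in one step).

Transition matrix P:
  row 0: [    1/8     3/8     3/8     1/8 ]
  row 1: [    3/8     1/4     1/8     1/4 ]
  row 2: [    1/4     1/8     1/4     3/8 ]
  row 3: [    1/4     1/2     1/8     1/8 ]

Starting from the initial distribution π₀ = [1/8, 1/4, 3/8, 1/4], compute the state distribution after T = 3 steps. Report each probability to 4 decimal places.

π = [0.2585, 0.3071, 0.2151, 0.2192]

t=0: π = [0.1250, 0.2500, 0.3750, 0.2500]
t=1: π = [0.2656, 0.2813, 0.2031, 0.2500]
t=2: π = [0.2520, 0.3203, 0.2168, 0.2109]
t=3: π = [0.2585, 0.3071, 0.2151, 0.2192]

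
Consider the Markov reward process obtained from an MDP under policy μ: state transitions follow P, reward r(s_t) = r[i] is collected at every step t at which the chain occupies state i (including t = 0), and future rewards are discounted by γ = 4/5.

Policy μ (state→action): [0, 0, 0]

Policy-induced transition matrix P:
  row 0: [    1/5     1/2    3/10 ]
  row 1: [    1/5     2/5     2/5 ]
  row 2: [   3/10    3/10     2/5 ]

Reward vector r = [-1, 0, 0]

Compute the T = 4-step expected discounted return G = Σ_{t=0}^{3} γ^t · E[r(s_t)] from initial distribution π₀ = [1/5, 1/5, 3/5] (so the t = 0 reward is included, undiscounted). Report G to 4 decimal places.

t=0: π = [0.2000, 0.2000, 0.6000], E[r] = -0.2000, γ^t·E[r] = -0.200000, running G = -0.200000
t=1: π = [0.2600, 0.3600, 0.3800], E[r] = -0.2600, γ^t·E[r] = -0.208000, running G = -0.408000
t=2: π = [0.2380, 0.3880, 0.3740], E[r] = -0.2380, γ^t·E[r] = -0.152320, running G = -0.560320
t=3: π = [0.2374, 0.3864, 0.3762], E[r] = -0.2374, γ^t·E[r] = -0.121549, running G = -0.681869

G = -0.6819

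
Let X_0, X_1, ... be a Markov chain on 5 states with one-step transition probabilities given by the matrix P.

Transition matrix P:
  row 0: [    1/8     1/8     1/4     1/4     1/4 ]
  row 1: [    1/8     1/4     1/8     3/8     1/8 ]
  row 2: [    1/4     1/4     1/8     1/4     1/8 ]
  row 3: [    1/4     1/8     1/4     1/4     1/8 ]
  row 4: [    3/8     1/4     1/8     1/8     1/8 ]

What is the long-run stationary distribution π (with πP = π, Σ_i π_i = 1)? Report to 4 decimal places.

Balance equations π_j = Σ_i π_i·P[i][j]:
  π_0 = 1/8·π_0 + 1/8·π_1 + 1/4·π_2 + 1/4·π_3 + 3/8·π_4
  π_1 = 1/8·π_0 + 1/4·π_1 + 1/4·π_2 + 1/8·π_3 + 1/4·π_4
  π_2 = 1/4·π_0 + 1/8·π_1 + 1/8·π_2 + 1/4·π_3 + 1/8·π_4
  π_3 = 1/4·π_0 + 3/8·π_1 + 1/4·π_2 + 1/4·π_3 + 1/8·π_4
  normalize: π_0 + π_1 + π_2 + π_3 + π_4 = 1
Solving the linear system gives exactly π = [124/569, 869/4552, 419/2276, 145/569, 693/4552].

π = [0.2179, 0.1909, 0.1841, 0.2548, 0.1522]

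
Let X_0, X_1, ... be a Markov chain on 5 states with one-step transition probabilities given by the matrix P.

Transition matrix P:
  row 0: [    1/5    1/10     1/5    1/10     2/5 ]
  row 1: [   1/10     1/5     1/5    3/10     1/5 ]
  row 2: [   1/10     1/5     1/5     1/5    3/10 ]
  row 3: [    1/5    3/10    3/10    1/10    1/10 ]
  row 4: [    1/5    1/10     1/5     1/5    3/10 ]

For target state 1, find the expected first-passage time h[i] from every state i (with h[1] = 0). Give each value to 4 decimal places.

First-step conditioning: h[1] = 0; for i ≠ 1, h[i] = 1 + Σ_k P[i][k]·h[k].
  h[0] = 1 + 1/5·h[0] + 1/5·h[2] + 1/10·h[3] + 2/5·h[4]
  h[2] = 1 + 1/10·h[0] + 1/5·h[2] + 1/5·h[3] + 3/10·h[4]
  h[3] = 1 + 1/5·h[0] + 3/10·h[2] + 1/10·h[3] + 1/10·h[4]
  h[4] = 1 + 1/5·h[0] + 1/5·h[2] + 1/5·h[3] + 3/10·h[4]
Solving the 4×4 linear system over states ≠ 1 gives exactly h = [1600/243, 0, 470/81, 1270/243, 1570/243] (h[1] = 0 is the target).

h = [6.5844, 0.0000, 5.8025, 5.2263, 6.4609]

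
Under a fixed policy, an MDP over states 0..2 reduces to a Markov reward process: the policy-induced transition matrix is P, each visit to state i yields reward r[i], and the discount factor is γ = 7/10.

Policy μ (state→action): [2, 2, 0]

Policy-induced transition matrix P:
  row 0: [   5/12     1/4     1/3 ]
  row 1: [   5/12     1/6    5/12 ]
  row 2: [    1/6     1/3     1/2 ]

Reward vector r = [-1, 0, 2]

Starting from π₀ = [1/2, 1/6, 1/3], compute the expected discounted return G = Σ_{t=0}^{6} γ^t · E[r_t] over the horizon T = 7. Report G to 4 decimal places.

G = 1.2268

t=0: π = [0.5000, 0.1667, 0.3333], E[r] = 0.1667, γ^t·E[r] = 0.166667, running G = 0.166667
t=1: π = [0.3333, 0.2639, 0.4028], E[r] = 0.4722, γ^t·E[r] = 0.330556, running G = 0.497222
t=2: π = [0.3160, 0.2616, 0.4225], E[r] = 0.5289, γ^t·E[r] = 0.259178, running G = 0.756400
t=3: π = [0.3111, 0.2634, 0.4255], E[r] = 0.5400, γ^t·E[r] = 0.185229, running G = 0.941630
t=4: π = [0.3103, 0.2635, 0.4262], E[r] = 0.5421, γ^t·E[r] = 0.130166, running G = 1.071796
t=5: π = [0.3101, 0.2636, 0.4263], E[r] = 0.5425, γ^t·E[r] = 0.091185, running G = 1.162980
t=6: π = [0.3101, 0.2636, 0.4264], E[r] = 0.5426, γ^t·E[r] = 0.063838, running G = 1.226819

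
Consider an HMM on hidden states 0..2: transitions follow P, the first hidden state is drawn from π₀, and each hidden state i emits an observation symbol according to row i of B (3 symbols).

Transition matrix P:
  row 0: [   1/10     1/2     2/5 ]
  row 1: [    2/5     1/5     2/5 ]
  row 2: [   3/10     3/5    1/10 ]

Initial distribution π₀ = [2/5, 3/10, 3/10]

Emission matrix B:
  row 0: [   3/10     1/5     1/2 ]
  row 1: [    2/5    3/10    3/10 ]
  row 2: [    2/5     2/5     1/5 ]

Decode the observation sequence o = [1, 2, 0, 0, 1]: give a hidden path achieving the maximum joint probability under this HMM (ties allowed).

path = [2, 1, 2, 1, 2]

t=0: δ = [8.000e-02, 9.000e-02, 1.200e-01]  (obs o_0=1)
t=1: δ = [1.800e-02, 2.160e-02, 7.200e-03]  ψ = [1, 2, 1]  (obs o_1=2)
t=2: δ = [2.592e-03, 3.600e-03, 3.456e-03]  ψ = [1, 0, 1]  (obs o_2=0)
t=3: δ = [4.320e-04, 8.294e-04, 5.760e-04]  ψ = [1, 2, 1]  (obs o_3=0)
t=4: δ = [6.636e-05, 1.037e-04, 1.327e-04]  ψ = [1, 2, 1]  (obs o_4=1)
backtrack: best end state = 2; path = [2, 1, 2, 1, 2]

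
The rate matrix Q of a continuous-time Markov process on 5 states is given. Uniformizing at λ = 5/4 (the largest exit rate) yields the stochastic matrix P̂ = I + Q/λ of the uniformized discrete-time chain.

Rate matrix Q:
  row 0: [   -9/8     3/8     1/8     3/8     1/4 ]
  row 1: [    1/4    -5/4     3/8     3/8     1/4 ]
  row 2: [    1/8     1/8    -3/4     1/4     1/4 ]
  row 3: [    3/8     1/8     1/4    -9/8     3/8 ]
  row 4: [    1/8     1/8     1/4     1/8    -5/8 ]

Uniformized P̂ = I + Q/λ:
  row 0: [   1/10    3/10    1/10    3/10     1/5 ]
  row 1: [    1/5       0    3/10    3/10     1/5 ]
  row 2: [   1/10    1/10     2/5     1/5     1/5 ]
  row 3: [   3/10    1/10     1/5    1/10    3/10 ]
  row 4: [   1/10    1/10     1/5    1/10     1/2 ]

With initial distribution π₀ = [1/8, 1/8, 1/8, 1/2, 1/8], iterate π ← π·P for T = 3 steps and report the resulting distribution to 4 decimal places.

t=0: π = [0.1250, 0.1250, 0.1250, 0.5000, 0.1250]
t=1: π = [0.2125, 0.1125, 0.2250, 0.1625, 0.2875]
t=2: π = [0.1438, 0.1313, 0.2350, 0.1875, 0.3025]
t=3: π = [0.1506, 0.1156, 0.2458, 0.1785, 0.3095]

π = [0.1506, 0.1156, 0.2458, 0.1785, 0.3095]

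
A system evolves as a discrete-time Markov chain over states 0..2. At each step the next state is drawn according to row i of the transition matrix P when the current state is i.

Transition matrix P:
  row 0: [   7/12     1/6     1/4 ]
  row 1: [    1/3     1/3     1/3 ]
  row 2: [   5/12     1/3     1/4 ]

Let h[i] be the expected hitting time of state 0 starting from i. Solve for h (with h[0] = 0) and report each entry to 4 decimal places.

h = [0.0000, 2.7857, 2.5714]

First-step conditioning: h[0] = 0; for i ≠ 0, h[i] = 1 + Σ_k P[i][k]·h[k].
  h[1] = 1 + 1/3·h[1] + 1/3·h[2]
  h[2] = 1 + 1/3·h[1] + 1/4·h[2]
Solving the 2×2 linear system over states ≠ 0 gives exactly h = [0, 39/14, 18/7] (h[0] = 0 is the target).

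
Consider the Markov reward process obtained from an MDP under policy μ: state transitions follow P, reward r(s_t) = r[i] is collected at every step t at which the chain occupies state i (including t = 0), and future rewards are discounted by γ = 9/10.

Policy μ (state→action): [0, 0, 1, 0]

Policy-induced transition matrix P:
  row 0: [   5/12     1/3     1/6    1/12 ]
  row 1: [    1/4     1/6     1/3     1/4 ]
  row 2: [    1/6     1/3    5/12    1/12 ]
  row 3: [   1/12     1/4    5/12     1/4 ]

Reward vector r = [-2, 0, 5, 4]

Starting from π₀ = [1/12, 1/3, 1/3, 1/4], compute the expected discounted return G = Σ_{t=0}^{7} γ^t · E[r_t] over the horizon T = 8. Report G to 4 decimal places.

G = 11.4741

t=0: π = [0.0833, 0.3333, 0.3333, 0.2500], E[r] = 2.5000, γ^t·E[r] = 2.500000, running G = 2.500000
t=1: π = [0.1944, 0.2569, 0.3681, 0.1806], E[r] = 2.1736, γ^t·E[r] = 1.956250, running G = 4.456250
t=2: π = [0.2216, 0.2755, 0.3466, 0.1563], E[r] = 1.9149, γ^t·E[r] = 1.551094, running G = 6.007344
t=3: π = [0.2320, 0.2744, 0.3383, 0.1553], E[r] = 1.8486, γ^t·E[r] = 1.347645, running G = 7.354988
t=4: π = [0.2346, 0.2747, 0.3358, 0.1549], E[r] = 1.8296, γ^t·E[r] = 1.200390, running G = 8.555378
t=5: π = [0.2353, 0.2746, 0.3351, 0.1549], E[r] = 1.8248, γ^t·E[r] = 1.077527, running G = 9.632905
t=6: π = [0.2355, 0.2746, 0.3350, 0.1549], E[r] = 1.8236, γ^t·E[r] = 0.969121, running G = 10.602026
t=7: π = [0.2355, 0.2746, 0.3349, 0.1549], E[r] = 1.8233, γ^t·E[r] = 0.872062, running G = 11.474088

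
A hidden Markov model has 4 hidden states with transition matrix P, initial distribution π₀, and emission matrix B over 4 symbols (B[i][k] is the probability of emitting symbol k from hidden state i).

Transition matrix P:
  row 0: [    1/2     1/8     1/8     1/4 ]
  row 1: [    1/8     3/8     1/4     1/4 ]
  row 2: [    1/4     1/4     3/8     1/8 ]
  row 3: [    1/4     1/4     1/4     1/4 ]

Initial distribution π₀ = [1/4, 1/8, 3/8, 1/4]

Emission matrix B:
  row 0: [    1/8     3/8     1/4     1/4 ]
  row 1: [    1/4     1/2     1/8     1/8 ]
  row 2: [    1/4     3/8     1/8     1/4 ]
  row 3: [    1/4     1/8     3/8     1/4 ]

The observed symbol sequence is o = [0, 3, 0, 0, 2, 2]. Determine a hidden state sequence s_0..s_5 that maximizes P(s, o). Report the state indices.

path = [2, 2, 2, 2, 0, 0]

t=0: δ = [3.125e-02, 3.125e-02, 9.375e-02, 6.250e-02]  (obs o_0=0)
t=1: δ = [5.859e-03, 2.930e-03, 8.789e-03, 3.906e-03]  ψ = [2, 2, 2, 3]  (obs o_1=3)
t=2: δ = [3.662e-04, 5.493e-04, 8.240e-04, 3.662e-04]  ψ = [0, 2, 2, 0]  (obs o_2=0)
t=3: δ = [2.575e-05, 5.150e-05, 7.725e-05, 3.433e-05]  ψ = [2, 1, 2, 1]  (obs o_3=0)
t=4: δ = [4.828e-06, 2.414e-06, 3.621e-06, 4.828e-06]  ψ = [2, 1, 2, 1]  (obs o_4=2)
t=5: δ = [6.035e-07, 1.509e-07, 1.697e-07, 4.526e-07]  ψ = [0, 3, 2, 0]  (obs o_5=2)
backtrack: best end state = 0; path = [2, 2, 2, 2, 0, 0]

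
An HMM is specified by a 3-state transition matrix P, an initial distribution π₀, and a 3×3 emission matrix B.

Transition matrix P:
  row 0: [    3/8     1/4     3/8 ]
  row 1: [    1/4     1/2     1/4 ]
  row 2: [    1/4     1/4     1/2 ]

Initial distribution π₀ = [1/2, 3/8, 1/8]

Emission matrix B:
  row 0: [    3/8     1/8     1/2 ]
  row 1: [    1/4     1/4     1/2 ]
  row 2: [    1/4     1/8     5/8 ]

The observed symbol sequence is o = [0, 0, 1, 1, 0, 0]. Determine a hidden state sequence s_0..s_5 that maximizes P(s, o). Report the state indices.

t=0: δ = [1.875e-01, 9.375e-02, 3.125e-02]  (obs o_0=0)
t=1: δ = [2.637e-02, 1.172e-02, 1.758e-02]  ψ = [0, 0, 0]  (obs o_1=0)
t=2: δ = [1.236e-03, 1.648e-03, 1.236e-03]  ψ = [0, 0, 0]  (obs o_2=1)
t=3: δ = [5.794e-05, 2.060e-04, 7.725e-05]  ψ = [0, 1, 2]  (obs o_3=1)
t=4: δ = [1.931e-05, 2.575e-05, 1.287e-05]  ψ = [1, 1, 1]  (obs o_4=0)
t=5: δ = [2.716e-06, 3.219e-06, 1.810e-06]  ψ = [0, 1, 0]  (obs o_5=0)
backtrack: best end state = 1; path = [0, 0, 1, 1, 1, 1]

path = [0, 0, 1, 1, 1, 1]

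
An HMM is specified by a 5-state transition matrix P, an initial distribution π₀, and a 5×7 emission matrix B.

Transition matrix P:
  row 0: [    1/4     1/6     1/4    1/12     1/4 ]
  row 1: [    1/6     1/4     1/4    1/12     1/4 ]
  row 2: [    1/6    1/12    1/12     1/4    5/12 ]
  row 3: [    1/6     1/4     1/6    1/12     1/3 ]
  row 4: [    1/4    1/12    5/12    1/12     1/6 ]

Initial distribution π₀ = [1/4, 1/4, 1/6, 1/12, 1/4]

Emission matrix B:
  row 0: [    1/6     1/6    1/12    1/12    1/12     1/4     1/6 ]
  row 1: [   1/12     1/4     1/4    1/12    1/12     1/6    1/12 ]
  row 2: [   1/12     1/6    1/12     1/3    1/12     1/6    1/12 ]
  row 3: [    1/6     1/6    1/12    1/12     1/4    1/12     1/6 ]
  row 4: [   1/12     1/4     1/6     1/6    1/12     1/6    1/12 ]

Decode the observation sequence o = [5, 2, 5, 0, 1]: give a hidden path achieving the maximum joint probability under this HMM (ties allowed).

path = [0, 4, 2, 3, 4]

t=0: δ = [6.250e-02, 4.167e-02, 2.778e-02, 6.944e-03, 4.167e-02]  (obs o_0=5)
t=1: δ = [1.302e-03, 2.604e-03, 1.447e-03, 5.787e-04, 2.604e-03]  ψ = [0, 0, 4, 2, 0]  (obs o_1=2)
t=2: δ = [1.628e-04, 1.085e-04, 1.808e-04, 3.014e-05, 1.085e-04]  ψ = [4, 1, 4, 2, 1]  (obs o_2=5)
t=3: δ = [6.782e-06, 2.261e-06, 3.768e-06, 7.535e-06, 6.279e-06]  ψ = [0, 0, 4, 2, 2]  (obs o_3=0)
t=4: δ = [2.826e-07, 4.710e-07, 4.361e-07, 1.570e-07, 6.279e-07]  ψ = [0, 3, 4, 2, 3]  (obs o_4=1)
backtrack: best end state = 4; path = [0, 4, 2, 3, 4]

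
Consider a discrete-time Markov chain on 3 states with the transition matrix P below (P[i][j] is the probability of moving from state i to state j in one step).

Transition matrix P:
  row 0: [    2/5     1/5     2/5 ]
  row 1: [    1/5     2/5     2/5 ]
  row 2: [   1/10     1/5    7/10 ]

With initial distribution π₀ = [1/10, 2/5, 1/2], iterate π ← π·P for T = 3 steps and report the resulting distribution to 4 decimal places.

π = [0.1793, 0.2512, 0.5695]

t=0: π = [0.1000, 0.4000, 0.5000]
t=1: π = [0.1700, 0.2800, 0.5500]
t=2: π = [0.1790, 0.2560, 0.5650]
t=3: π = [0.1793, 0.2512, 0.5695]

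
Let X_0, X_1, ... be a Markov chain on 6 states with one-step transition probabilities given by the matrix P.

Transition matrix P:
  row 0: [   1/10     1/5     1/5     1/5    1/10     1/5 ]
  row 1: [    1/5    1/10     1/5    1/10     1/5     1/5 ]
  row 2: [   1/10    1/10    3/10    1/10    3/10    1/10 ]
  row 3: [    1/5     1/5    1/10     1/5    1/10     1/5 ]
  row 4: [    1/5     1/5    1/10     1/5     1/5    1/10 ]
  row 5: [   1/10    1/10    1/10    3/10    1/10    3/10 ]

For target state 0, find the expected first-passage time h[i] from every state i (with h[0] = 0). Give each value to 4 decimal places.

h = [0.0000, 6.0484, 6.6389, 5.9967, 5.9233, 6.6572]

First-step conditioning: h[0] = 0; for i ≠ 0, h[i] = 1 + Σ_k P[i][k]·h[k].
  h[1] = 1 + 1/10·h[1] + 1/5·h[2] + 1/10·h[3] + 1/5·h[4] + 1/5·h[5]
  h[2] = 1 + 1/10·h[1] + 3/10·h[2] + 1/10·h[3] + 3/10·h[4] + 1/10·h[5]
  h[3] = 1 + 1/5·h[1] + 1/10·h[2] + 1/5·h[3] + 1/10·h[4] + 1/5·h[5]
  h[4] = 1 + 1/5·h[1] + 1/10·h[2] + 1/5·h[3] + 1/5·h[4] + 1/10·h[5]
  h[5] = 1 + 1/10·h[1] + 1/10·h[2] + 3/10·h[3] + 1/10·h[4] + 3/10·h[5]
Solving the 5×5 linear system over states ≠ 0 gives exactly h = [0, 7252/1199, 7960/1199, 7190/1199, 7102/1199, 7982/1199] (h[0] = 0 is the target).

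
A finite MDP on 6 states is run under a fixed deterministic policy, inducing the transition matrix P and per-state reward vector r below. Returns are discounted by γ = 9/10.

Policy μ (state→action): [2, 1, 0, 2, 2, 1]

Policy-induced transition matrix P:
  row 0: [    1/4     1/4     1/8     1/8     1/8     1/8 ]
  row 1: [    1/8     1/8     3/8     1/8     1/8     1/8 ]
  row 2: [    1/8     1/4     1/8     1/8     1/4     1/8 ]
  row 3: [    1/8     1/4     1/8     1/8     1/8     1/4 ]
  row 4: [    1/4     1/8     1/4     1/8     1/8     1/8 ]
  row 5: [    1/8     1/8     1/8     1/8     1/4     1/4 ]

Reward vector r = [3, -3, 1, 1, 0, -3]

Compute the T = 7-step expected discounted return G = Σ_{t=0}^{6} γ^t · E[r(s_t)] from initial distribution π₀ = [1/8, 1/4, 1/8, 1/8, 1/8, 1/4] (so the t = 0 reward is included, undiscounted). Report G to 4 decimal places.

G = -1.8236

t=0: π = [0.1250, 0.2500, 0.1250, 0.1250, 0.1250, 0.2500], E[r] = -0.8750, γ^t·E[r] = -0.875000, running G = -0.875000
t=1: π = [0.1563, 0.1719, 0.2031, 0.1250, 0.1719, 0.1719], E[r] = -0.2344, γ^t·E[r] = -0.210938, running G = -1.085938
t=2: π = [0.1660, 0.1855, 0.1895, 0.1250, 0.1719, 0.1621], E[r] = -0.2305, γ^t·E[r] = -0.186680, running G = -1.272617
t=3: π = [0.1672, 0.1851, 0.1929, 0.1250, 0.1689, 0.1609], E[r] = -0.2183, γ^t·E[r] = -0.159113, running G = -1.431730
t=4: π = [0.1670, 0.1856, 0.1924, 0.1250, 0.1692, 0.1607], E[r] = -0.2207, γ^t·E[r] = -0.144783, running G = -1.576513
t=5: π = [0.1670, 0.1856, 0.1926, 0.1250, 0.1691, 0.1607], E[r] = -0.2201, γ^t·E[r] = -0.129996, running G = -1.706510
t=6: π = [0.1670, 0.1856, 0.1925, 0.1250, 0.1692, 0.1607], E[r] = -0.2203, γ^t·E[r] = -0.117062, running G = -1.823571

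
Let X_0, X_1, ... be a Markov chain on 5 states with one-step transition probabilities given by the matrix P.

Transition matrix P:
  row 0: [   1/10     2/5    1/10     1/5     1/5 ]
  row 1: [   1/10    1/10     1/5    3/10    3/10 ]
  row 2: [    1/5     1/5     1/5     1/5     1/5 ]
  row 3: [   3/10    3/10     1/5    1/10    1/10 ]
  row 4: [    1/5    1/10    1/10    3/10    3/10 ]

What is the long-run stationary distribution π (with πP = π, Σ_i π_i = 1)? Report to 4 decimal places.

Balance equations π_j = Σ_i π_i·P[i][j]:
  π_0 = 1/10·π_0 + 1/10·π_1 + 1/5·π_2 + 3/10·π_3 + 1/5·π_4
  π_1 = 2/5·π_0 + 1/10·π_1 + 1/5·π_2 + 3/10·π_3 + 1/10·π_4
  π_2 = 1/10·π_0 + 1/5·π_1 + 1/5·π_2 + 1/5·π_3 + 1/10·π_4
  π_3 = 1/5·π_0 + 3/10·π_1 + 1/5·π_2 + 1/10·π_3 + 3/10·π_4
  normalize: π_0 + π_1 + π_2 + π_3 + π_4 = 1
Solving the linear system gives exactly π = [56/307, 66/307, 49/307, 68/307, 68/307].

π = [0.1824, 0.2150, 0.1596, 0.2215, 0.2215]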